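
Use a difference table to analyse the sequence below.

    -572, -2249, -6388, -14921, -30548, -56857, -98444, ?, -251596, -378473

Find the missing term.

-161033

Using the first 7 terms:
First differences: -1677  -4139  -8533  -15627  -26309  -41587
Second differences: -2462  -4394  -7094  -10682  -15278
Third differences: -1932  -2700  -3588  -4596
Fourth differences: -768  -888  -1008
Fifth differences: -120  -120
Constant fifth difference = -120.
Extend forward: -1008 − 120 = -1128;  -4596 − 1128 = -5724;  -15278 − 5724 = -21002;  -41587 − 21002 = -62589;  -98444 − 62589 = -161033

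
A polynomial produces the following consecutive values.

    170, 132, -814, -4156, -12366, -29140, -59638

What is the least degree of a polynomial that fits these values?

5

Δ: -38, -946, -3342, -8210, -16774, -30498
Δ²: -908, -2396, -4868, -8564, -13724
Δ³: -1488, -2472, -3696, -5160
Δ⁴: -984, -1224, -1464
Δ⁵: -240, -240
The fifth differences are constant, so the polynomial has degree 5.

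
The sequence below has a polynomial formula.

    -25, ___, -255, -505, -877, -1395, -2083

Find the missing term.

Using the last 5 terms:
Δ: -250  -372  -518  -688
Δ²: -122  -146  -170
Δ³: -24  -24
Constant third difference = -24.
Extend backward: -122 + 24 = -98;  -250 + 98 = -152;  -255 + 152 = -103

-103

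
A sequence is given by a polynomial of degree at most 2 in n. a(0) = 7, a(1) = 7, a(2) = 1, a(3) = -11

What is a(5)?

Δ: 0, -6, -12
Δ²: -6, -6
Constant second difference = -6, so extend:
-12 − 6 = -18;  -11 − 18 = -29
-18 − 6 = -24;  -29 − 24 = -53

-53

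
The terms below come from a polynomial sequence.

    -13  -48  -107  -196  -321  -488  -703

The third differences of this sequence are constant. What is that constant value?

-6

First differences: -35, -59, -89, -125, -167, -215
Second differences: -24, -30, -36, -42, -48
Third differences: -6, -6, -6, -6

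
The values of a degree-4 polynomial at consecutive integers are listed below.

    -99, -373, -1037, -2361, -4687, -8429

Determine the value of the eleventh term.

-67909

First differences: -274, -664, -1324, -2326, -3742
Second differences: -390, -660, -1002, -1416
Third differences: -270, -342, -414
Fourth differences: -72, -72
Constant fourth difference = -72, so extend:
-414 − 72 = -486;  -1416 − 486 = -1902;  -3742 − 1902 = -5644;  -8429 − 5644 = -14073
-486 − 72 = -558;  -1902 − 558 = -2460;  -5644 − 2460 = -8104;  -14073 − 8104 = -22177
-558 − 72 = -630;  -2460 − 630 = -3090;  -8104 − 3090 = -11194;  -22177 − 11194 = -33371
-630 − 72 = -702;  -3090 − 702 = -3792;  -11194 − 3792 = -14986;  -33371 − 14986 = -48357
-702 − 72 = -774;  -3792 − 774 = -4566;  -14986 − 4566 = -19552;  -48357 − 19552 = -67909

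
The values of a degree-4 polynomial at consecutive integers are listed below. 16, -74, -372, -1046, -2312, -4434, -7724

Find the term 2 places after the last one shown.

-19296

Δ: -90, -298, -674, -1266, -2122, -3290
Δ²: -208, -376, -592, -856, -1168
Δ³: -168, -216, -264, -312
Δ⁴: -48, -48, -48
Fourth differences constant at -48.
-312 − 48 = -360;  -1168 − 360 = -1528;  -3290 − 1528 = -4818;  -7724 − 4818 = -12542
-360 − 48 = -408;  -1528 − 408 = -1936;  -4818 − 1936 = -6754;  -12542 − 6754 = -19296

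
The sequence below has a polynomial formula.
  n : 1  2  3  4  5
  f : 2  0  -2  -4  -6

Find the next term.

First differences: -2 , -2 , -2 , -2
First differences constant at -2.
-6 − 2 = -8

-8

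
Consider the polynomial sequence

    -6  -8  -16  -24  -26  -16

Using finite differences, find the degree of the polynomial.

-2, -8, -8, -2, 10
-6, 0, 6, 12
6, 6, 6
The third differences are constant, so the polynomial has degree 3.

3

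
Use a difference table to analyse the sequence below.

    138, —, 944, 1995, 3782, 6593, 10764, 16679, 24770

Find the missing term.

Using the last 7 terms:
Δ: 1051, 1787, 2811, 4171, 5915, 8091
Δ²: 736, 1024, 1360, 1744, 2176
Δ³: 288, 336, 384, 432
Δ⁴: 48, 48, 48
Constant fourth difference = 48.
Extend backward: 288 − 48 = 240;  736 − 240 = 496;  1051 − 496 = 555;  944 − 555 = 389

389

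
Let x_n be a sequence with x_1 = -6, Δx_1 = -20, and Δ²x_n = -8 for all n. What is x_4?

-90

Build the table forward from the leading diagonal:
Δ²: -8, -8, -8, -8
Δ: -20, -28, -36, -44
x: -6, -26, -54, -90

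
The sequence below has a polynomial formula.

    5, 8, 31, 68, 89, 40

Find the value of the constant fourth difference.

-24

First differences: 3, 23, 37, 21, -49
Second differences: 20, 14, -16, -70
Third differences: -6, -30, -54
Fourth differences: -24, -24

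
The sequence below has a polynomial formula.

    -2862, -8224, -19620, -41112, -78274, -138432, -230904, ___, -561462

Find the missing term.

-367240

Using the first 7 terms:
D1: -5362, -11396, -21492, -37162, -60158, -92472
D2: -6034, -10096, -15670, -22996, -32314
D3: -4062, -5574, -7326, -9318
D4: -1512, -1752, -1992
D5: -240, -240
Constant fifth difference = -240.
Extend forward: -1992 − 240 = -2232;  -9318 − 2232 = -11550;  -32314 − 11550 = -43864;  -92472 − 43864 = -136336;  -230904 − 136336 = -367240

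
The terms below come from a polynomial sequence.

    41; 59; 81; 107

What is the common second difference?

4

D1: 18, 22, 26
D2: 4, 4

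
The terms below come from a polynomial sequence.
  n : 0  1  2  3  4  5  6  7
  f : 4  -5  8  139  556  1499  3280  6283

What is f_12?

First differences: -9, 13, 131, 417, 943, 1781, 3003
Second differences: 22, 118, 286, 526, 838, 1222
Third differences: 96, 168, 240, 312, 384
Fourth differences: 72, 72, 72, 72
The fourth differences are constant (72).
384 + 72 = 456;  1222 + 456 = 1678;  3003 + 1678 = 4681;  6283 + 4681 = 10964
456 + 72 = 528;  1678 + 528 = 2206;  4681 + 2206 = 6887;  10964 + 6887 = 17851
528 + 72 = 600;  2206 + 600 = 2806;  6887 + 2806 = 9693;  17851 + 9693 = 27544
600 + 72 = 672;  2806 + 672 = 3478;  9693 + 3478 = 13171;  27544 + 13171 = 40715
672 + 72 = 744;  3478 + 744 = 4222;  13171 + 4222 = 17393;  40715 + 17393 = 58108

58108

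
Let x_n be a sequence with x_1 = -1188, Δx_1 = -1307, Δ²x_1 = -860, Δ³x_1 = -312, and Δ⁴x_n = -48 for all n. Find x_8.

Build the table forward from the leading diagonal:
Fourth differences: -48  -48  -48  -48  -48  -48  -48  -48
Third differences: -312  -360  -408  -456  -504  -552  -600  -648
Second differences: -860  -1172  -1532  -1940  -2396  -2900  -3452  -4052
First differences: -1307  -2167  -3339  -4871  -6811  -9207  -12107  -15559
x: -1188  -2495  -4662  -8001  -12872  -19683  -28890  -40997

-40997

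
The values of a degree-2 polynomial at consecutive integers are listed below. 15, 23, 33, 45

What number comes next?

59

First differences: 8, 10, 12
Second differences: 2, 2
The second differences are constant (2).
12 + 2 = 14;  45 + 14 = 59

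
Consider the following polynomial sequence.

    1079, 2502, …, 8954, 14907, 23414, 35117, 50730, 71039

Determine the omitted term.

4985

Using the last 6 terms:
5953, 8507, 11703, 15613, 20309
2554, 3196, 3910, 4696
642, 714, 786
72, 72
Constant fourth difference = 72.
Extend backward: 642 − 72 = 570;  2554 − 570 = 1984;  5953 − 1984 = 3969;  8954 − 3969 = 4985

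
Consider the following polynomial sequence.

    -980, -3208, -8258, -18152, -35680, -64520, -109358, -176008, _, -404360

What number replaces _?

-271532

Using the first 8 terms:
-2228  -5050  -9894  -17528  -28840  -44838  -66650
-2822  -4844  -7634  -11312  -15998  -21812
-2022  -2790  -3678  -4686  -5814
-768  -888  -1008  -1128
-120  -120  -120
Constant fifth difference = -120.
Extend forward: -1128 − 120 = -1248;  -5814 − 1248 = -7062;  -21812 − 7062 = -28874;  -66650 − 28874 = -95524;  -176008 − 95524 = -271532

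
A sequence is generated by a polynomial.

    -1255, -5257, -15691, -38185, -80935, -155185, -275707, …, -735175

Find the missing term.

-461281

Using the first 7 terms:
-4002, -10434, -22494, -42750, -74250, -120522
-6432, -12060, -20256, -31500, -46272
-5628, -8196, -11244, -14772
-2568, -3048, -3528
-480, -480
Constant fifth difference = -480.
Extend forward: -3528 − 480 = -4008;  -14772 − 4008 = -18780;  -46272 − 18780 = -65052;  -120522 − 65052 = -185574;  -275707 − 185574 = -461281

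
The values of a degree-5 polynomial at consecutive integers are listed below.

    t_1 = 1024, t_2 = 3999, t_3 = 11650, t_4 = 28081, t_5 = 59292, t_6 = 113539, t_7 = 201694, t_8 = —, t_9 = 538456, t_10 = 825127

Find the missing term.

Using the first 7 terms:
First differences: 2975  7651  16431  31211  54247  88155
Second differences: 4676  8780  14780  23036  33908
Third differences: 4104  6000  8256  10872
Fourth differences: 1896  2256  2616
Fifth differences: 360  360
Constant fifth difference = 360.
Extend forward: 2616 + 360 = 2976;  10872 + 2976 = 13848;  33908 + 13848 = 47756;  88155 + 47756 = 135911;  201694 + 135911 = 337605

337605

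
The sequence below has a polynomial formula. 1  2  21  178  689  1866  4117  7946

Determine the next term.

Δ: 1, 19, 157, 511, 1177, 2251, 3829
Δ²: 18, 138, 354, 666, 1074, 1578
Δ³: 120, 216, 312, 408, 504
Δ⁴: 96, 96, 96, 96
The fourth differences are constant (96).
504 + 96 = 600;  1578 + 600 = 2178;  3829 + 2178 = 6007;  7946 + 6007 = 13953

13953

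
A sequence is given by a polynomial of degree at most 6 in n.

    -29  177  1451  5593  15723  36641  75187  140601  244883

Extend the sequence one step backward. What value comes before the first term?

First differences: 206  1274  4142  10130  20918  38546  65414  104282
Second differences: 1068  2868  5988  10788  17628  26868  38868
Third differences: 1800  3120  4800  6840  9240  12000
Fourth differences: 1320  1680  2040  2400  2760
Fifth differences: 360  360  360  360
The fifth differences are constant at 360.
Work back: 1320 − 360 = 960;  1800 − 960 = 840;  1068 − 840 = 228;  206 − 228 = -22;  -29 + 22 = -7

-7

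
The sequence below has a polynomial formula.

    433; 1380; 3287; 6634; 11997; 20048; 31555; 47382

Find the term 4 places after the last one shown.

947  1907  3347  5363  8051  11507  15827
960  1440  2016  2688  3456  4320
480  576  672  768  864
96  96  96  96
Constant fourth difference = 96, so extend:
864 + 96 = 960;  4320 + 960 = 5280;  15827 + 5280 = 21107;  47382 + 21107 = 68489
960 + 96 = 1056;  5280 + 1056 = 6336;  21107 + 6336 = 27443;  68489 + 27443 = 95932
1056 + 96 = 1152;  6336 + 1152 = 7488;  27443 + 7488 = 34931;  95932 + 34931 = 130863
1152 + 96 = 1248;  7488 + 1248 = 8736;  34931 + 8736 = 43667;  130863 + 43667 = 174530

174530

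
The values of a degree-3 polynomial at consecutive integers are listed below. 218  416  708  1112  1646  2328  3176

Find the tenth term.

6896

198, 292, 404, 534, 682, 848
94, 112, 130, 148, 166
18, 18, 18, 18
Third differences constant at 18.
166 + 18 = 184;  848 + 184 = 1032;  3176 + 1032 = 4208
184 + 18 = 202;  1032 + 202 = 1234;  4208 + 1234 = 5442
202 + 18 = 220;  1234 + 220 = 1454;  5442 + 1454 = 6896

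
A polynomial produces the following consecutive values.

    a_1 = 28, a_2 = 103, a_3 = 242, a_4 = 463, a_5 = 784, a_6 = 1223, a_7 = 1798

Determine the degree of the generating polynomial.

D1: 75, 139, 221, 321, 439, 575
D2: 64, 82, 100, 118, 136
D3: 18, 18, 18, 18
The third differences are constant, so the polynomial has degree 3.

3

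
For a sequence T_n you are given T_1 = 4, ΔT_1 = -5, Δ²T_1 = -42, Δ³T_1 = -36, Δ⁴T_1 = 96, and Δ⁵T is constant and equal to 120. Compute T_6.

-201

Build the table forward from the leading diagonal:
Δ⁵: 120, 120, 120, 120, 120, 120
Δ⁴: 96, 216, 336, 456, 576, 696
Δ³: -36, 60, 276, 612, 1068, 1644
Δ²: -42, -78, -18, 258, 870, 1938
Δ: -5, -47, -125, -143, 115, 985
T: 4, -1, -48, -173, -316, -201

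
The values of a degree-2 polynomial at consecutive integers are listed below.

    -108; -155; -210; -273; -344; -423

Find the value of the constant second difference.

-8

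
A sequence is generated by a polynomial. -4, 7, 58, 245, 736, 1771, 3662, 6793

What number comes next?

First differences: 11, 51, 187, 491, 1035, 1891, 3131
Second differences: 40, 136, 304, 544, 856, 1240
Third differences: 96, 168, 240, 312, 384
Fourth differences: 72, 72, 72, 72
Fourth differences constant at 72.
384 + 72 = 456;  1240 + 456 = 1696;  3131 + 1696 = 4827;  6793 + 4827 = 11620

11620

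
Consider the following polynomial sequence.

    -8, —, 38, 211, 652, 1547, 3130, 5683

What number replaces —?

Using the last 6 terms:
D1: 173, 441, 895, 1583, 2553
D2: 268, 454, 688, 970
D3: 186, 234, 282
D4: 48, 48
Constant fourth difference = 48.
Extend backward: 186 − 48 = 138;  268 − 138 = 130;  173 − 130 = 43;  38 − 43 = -5

-5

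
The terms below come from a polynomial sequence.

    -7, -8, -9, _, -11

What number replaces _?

Using the first 3 terms:
Δ: -1  -1
Constant first difference = -1.
Extend forward: -9 − 1 = -10

-10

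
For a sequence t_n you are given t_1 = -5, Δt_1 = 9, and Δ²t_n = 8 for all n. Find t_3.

Build the table forward from the leading diagonal:
D2: 8, 8, 8
D1: 9, 17, 25
t: -5, 4, 21

21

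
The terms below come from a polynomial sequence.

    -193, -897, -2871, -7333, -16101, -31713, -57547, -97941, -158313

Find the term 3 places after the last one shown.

-532197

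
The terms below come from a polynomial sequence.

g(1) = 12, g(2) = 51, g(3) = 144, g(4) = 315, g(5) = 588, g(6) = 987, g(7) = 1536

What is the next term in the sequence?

2259

D1: 39, 93, 171, 273, 399, 549
D2: 54, 78, 102, 126, 150
D3: 24, 24, 24, 24
Constant third difference = 24, so extend:
150 + 24 = 174;  549 + 174 = 723;  1536 + 723 = 2259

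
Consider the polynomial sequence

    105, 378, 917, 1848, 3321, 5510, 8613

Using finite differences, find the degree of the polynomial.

4

273, 539, 931, 1473, 2189, 3103
266, 392, 542, 716, 914
126, 150, 174, 198
24, 24, 24
The fourth differences are constant, so the polynomial has degree 4.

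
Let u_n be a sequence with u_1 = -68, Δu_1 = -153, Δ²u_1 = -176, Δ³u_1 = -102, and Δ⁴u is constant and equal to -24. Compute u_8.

Build the table forward from the leading diagonal:
Δ⁴: -24  -24  -24  -24  -24  -24  -24  -24
Δ³: -102  -126  -150  -174  -198  -222  -246  -270
Δ²: -176  -278  -404  -554  -728  -926  -1148  -1394
Δ: -153  -329  -607  -1011  -1565  -2293  -3219  -4367
u: -68  -221  -550  -1157  -2168  -3733  -6026  -9245

-9245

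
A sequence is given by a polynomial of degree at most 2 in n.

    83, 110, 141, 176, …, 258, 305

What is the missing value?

Using the first 4 terms:
D1: 27  31  35
D2: 4  4
Constant second difference = 4.
Extend forward: 35 + 4 = 39;  176 + 39 = 215

215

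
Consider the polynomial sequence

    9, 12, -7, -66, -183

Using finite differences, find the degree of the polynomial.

Δ: 3, -19, -59, -117
Δ²: -22, -40, -58
Δ³: -18, -18
The third differences are constant, so the polynomial has degree 3.

3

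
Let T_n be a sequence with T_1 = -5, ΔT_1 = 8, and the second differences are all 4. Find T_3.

Build the table forward from the leading diagonal:
Δ²: 4, 4, 4
Δ: 8, 12, 16
T: -5, 3, 15

15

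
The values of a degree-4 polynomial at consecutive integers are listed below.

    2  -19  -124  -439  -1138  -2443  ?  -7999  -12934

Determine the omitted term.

Using the first 6 terms:
Δ: -21  -105  -315  -699  -1305
Δ²: -84  -210  -384  -606
Δ³: -126  -174  -222
Δ⁴: -48  -48
Constant fourth difference = -48.
Extend forward: -222 − 48 = -270;  -606 − 270 = -876;  -1305 − 876 = -2181;  -2443 − 2181 = -4624

-4624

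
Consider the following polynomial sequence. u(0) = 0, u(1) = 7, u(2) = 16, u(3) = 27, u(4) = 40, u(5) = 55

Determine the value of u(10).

First differences: 7, 9, 11, 13, 15
Second differences: 2, 2, 2, 2
Second differences constant at 2.
15 + 2 = 17;  55 + 17 = 72
17 + 2 = 19;  72 + 19 = 91
19 + 2 = 21;  91 + 21 = 112
21 + 2 = 23;  112 + 23 = 135
23 + 2 = 25;  135 + 25 = 160

160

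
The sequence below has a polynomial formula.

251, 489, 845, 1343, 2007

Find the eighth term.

5235

First differences: 238, 356, 498, 664
Second differences: 118, 142, 166
Third differences: 24, 24
Constant third difference = 24, so extend:
166 + 24 = 190;  664 + 190 = 854;  2007 + 854 = 2861
190 + 24 = 214;  854 + 214 = 1068;  2861 + 1068 = 3929
214 + 24 = 238;  1068 + 238 = 1306;  3929 + 1306 = 5235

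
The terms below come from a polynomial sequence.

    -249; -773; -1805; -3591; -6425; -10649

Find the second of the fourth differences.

D1: -524, -1032, -1786, -2834, -4224
D2: -508, -754, -1048, -1390
D3: -246, -294, -342
D4: -48, -48

-48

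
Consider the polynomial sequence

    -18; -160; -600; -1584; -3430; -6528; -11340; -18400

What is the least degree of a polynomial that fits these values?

-142, -440, -984, -1846, -3098, -4812, -7060
-298, -544, -862, -1252, -1714, -2248
-246, -318, -390, -462, -534
-72, -72, -72, -72
The fourth differences are constant, so the polynomial has degree 4.

4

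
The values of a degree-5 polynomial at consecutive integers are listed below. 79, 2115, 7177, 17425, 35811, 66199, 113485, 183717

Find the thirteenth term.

1186507

D1: 2036 , 5062 , 10248 , 18386 , 30388 , 47286 , 70232
D2: 3026 , 5186 , 8138 , 12002 , 16898 , 22946
D3: 2160 , 2952 , 3864 , 4896 , 6048
D4: 792 , 912 , 1032 , 1152
D5: 120 , 120 , 120
Fifth differences constant at 120.
1152 + 120 = 1272;  6048 + 1272 = 7320;  22946 + 7320 = 30266;  70232 + 30266 = 100498;  183717 + 100498 = 284215
1272 + 120 = 1392;  7320 + 1392 = 8712;  30266 + 8712 = 38978;  100498 + 38978 = 139476;  284215 + 139476 = 423691
1392 + 120 = 1512;  8712 + 1512 = 10224;  38978 + 10224 = 49202;  139476 + 49202 = 188678;  423691 + 188678 = 612369
1512 + 120 = 1632;  10224 + 1632 = 11856;  49202 + 11856 = 61058;  188678 + 61058 = 249736;  612369 + 249736 = 862105
1632 + 120 = 1752;  11856 + 1752 = 13608;  61058 + 13608 = 74666;  249736 + 74666 = 324402;  862105 + 324402 = 1186507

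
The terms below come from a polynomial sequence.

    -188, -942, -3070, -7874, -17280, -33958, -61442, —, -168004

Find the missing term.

-104250

Using the first 7 terms:
D1: -754, -2128, -4804, -9406, -16678, -27484
D2: -1374, -2676, -4602, -7272, -10806
D3: -1302, -1926, -2670, -3534
D4: -624, -744, -864
D5: -120, -120
Constant fifth difference = -120.
Extend forward: -864 − 120 = -984;  -3534 − 984 = -4518;  -10806 − 4518 = -15324;  -27484 − 15324 = -42808;  -61442 − 42808 = -104250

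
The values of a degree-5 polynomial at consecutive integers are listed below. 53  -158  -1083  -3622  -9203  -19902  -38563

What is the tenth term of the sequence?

-184798

D1: -211, -925, -2539, -5581, -10699, -18661
D2: -714, -1614, -3042, -5118, -7962
D3: -900, -1428, -2076, -2844
D4: -528, -648, -768
D5: -120, -120
Fifth differences constant at -120.
-768 − 120 = -888;  -2844 − 888 = -3732;  -7962 − 3732 = -11694;  -18661 − 11694 = -30355;  -38563 − 30355 = -68918
-888 − 120 = -1008;  -3732 − 1008 = -4740;  -11694 − 4740 = -16434;  -30355 − 16434 = -46789;  -68918 − 46789 = -115707
-1008 − 120 = -1128;  -4740 − 1128 = -5868;  -16434 − 5868 = -22302;  -46789 − 22302 = -69091;  -115707 − 69091 = -184798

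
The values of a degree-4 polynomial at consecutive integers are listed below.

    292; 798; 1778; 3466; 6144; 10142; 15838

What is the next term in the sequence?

23658

506, 980, 1688, 2678, 3998, 5696
474, 708, 990, 1320, 1698
234, 282, 330, 378
48, 48, 48
Fourth differences constant at 48.
378 + 48 = 426;  1698 + 426 = 2124;  5696 + 2124 = 7820;  15838 + 7820 = 23658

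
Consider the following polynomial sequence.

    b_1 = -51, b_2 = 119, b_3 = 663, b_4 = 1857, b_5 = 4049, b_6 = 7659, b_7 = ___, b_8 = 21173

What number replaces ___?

Using the first 6 terms:
First differences: 170, 544, 1194, 2192, 3610
Second differences: 374, 650, 998, 1418
Third differences: 276, 348, 420
Fourth differences: 72, 72
Constant fourth difference = 72.
Extend forward: 420 + 72 = 492;  1418 + 492 = 1910;  3610 + 1910 = 5520;  7659 + 5520 = 13179

13179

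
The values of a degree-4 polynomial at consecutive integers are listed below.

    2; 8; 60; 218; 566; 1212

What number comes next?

First differences: 6  52  158  348  646
Second differences: 46  106  190  298
Third differences: 60  84  108
Fourth differences: 24  24
The fourth differences are constant (24).
108 + 24 = 132;  298 + 132 = 430;  646 + 430 = 1076;  1212 + 1076 = 2288

2288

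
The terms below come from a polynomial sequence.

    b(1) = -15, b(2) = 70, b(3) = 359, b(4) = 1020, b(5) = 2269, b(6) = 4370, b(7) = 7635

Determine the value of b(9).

First differences: 85 , 289 , 661 , 1249 , 2101 , 3265
Second differences: 204 , 372 , 588 , 852 , 1164
Third differences: 168 , 216 , 264 , 312
Fourth differences: 48 , 48 , 48
The fourth differences are constant (48).
312 + 48 = 360;  1164 + 360 = 1524;  3265 + 1524 = 4789;  7635 + 4789 = 12424
360 + 48 = 408;  1524 + 408 = 1932;  4789 + 1932 = 6721;  12424 + 6721 = 19145

19145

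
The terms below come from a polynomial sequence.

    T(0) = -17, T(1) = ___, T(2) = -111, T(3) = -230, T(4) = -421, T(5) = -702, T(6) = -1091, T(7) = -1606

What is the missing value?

Using the last 6 terms:
D1: -119  -191  -281  -389  -515
D2: -72  -90  -108  -126
D3: -18  -18  -18
Constant third difference = -18.
Extend backward: -72 + 18 = -54;  -119 + 54 = -65;  -111 + 65 = -46

-46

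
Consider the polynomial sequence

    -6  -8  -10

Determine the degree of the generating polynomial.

Δ: -2, -2
The first differences are constant, so the polynomial has degree 1.

1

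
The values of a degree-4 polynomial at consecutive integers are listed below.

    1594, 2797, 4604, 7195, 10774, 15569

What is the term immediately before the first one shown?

1203, 1807, 2591, 3579, 4795
604, 784, 988, 1216
180, 204, 228
24, 24
The fourth differences are constant at 24.
Work back: 180 − 24 = 156;  604 − 156 = 448;  1203 − 448 = 755;  1594 − 755 = 839

839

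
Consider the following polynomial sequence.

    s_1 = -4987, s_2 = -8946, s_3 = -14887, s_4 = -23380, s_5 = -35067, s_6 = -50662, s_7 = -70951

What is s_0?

-2512

-3959, -5941, -8493, -11687, -15595, -20289
-1982, -2552, -3194, -3908, -4694
-570, -642, -714, -786
-72, -72, -72
The fourth differences are constant at -72.
Work back: -570 + 72 = -498;  -1982 + 498 = -1484;  -3959 + 1484 = -2475;  -4987 + 2475 = -2512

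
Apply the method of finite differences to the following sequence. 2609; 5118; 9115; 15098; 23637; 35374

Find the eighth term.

Δ: 2509, 3997, 5983, 8539, 11737
Δ²: 1488, 1986, 2556, 3198
Δ³: 498, 570, 642
Δ⁴: 72, 72
Fourth differences constant at 72.
642 + 72 = 714;  3198 + 714 = 3912;  11737 + 3912 = 15649;  35374 + 15649 = 51023
714 + 72 = 786;  3912 + 786 = 4698;  15649 + 4698 = 20347;  51023 + 20347 = 71370

71370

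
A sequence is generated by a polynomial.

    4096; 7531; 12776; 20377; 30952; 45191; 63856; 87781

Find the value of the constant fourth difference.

Δ: 3435, 5245, 7601, 10575, 14239, 18665, 23925
Δ²: 1810, 2356, 2974, 3664, 4426, 5260
Δ³: 546, 618, 690, 762, 834
Δ⁴: 72, 72, 72, 72

72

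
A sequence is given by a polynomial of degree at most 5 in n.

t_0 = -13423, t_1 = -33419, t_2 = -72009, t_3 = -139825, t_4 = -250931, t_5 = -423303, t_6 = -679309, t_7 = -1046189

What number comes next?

First differences: -19996, -38590, -67816, -111106, -172372, -256006, -366880
Second differences: -18594, -29226, -43290, -61266, -83634, -110874
Third differences: -10632, -14064, -17976, -22368, -27240
Fourth differences: -3432, -3912, -4392, -4872
Fifth differences: -480, -480, -480
Constant fifth difference = -480, so extend:
-4872 − 480 = -5352;  -27240 − 5352 = -32592;  -110874 − 32592 = -143466;  -366880 − 143466 = -510346;  -1046189 − 510346 = -1556535

-1556535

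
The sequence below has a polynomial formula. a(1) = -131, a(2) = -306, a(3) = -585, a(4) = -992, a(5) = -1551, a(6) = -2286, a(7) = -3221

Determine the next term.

-4380

Δ: -175 , -279 , -407 , -559 , -735 , -935
Δ²: -104 , -128 , -152 , -176 , -200
Δ³: -24 , -24 , -24 , -24
The third differences are constant (-24).
-200 − 24 = -224;  -935 − 224 = -1159;  -3221 − 1159 = -4380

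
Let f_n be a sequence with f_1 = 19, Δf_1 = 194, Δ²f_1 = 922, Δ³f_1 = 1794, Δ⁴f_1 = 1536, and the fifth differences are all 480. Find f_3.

Build the table forward from the leading diagonal:
D5: 480, 480, 480
D4: 1536, 2016, 2496
D3: 1794, 3330, 5346
D2: 922, 2716, 6046
D1: 194, 1116, 3832
f: 19, 213, 1329

1329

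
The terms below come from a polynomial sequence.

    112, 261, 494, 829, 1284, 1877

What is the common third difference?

18

First differences: 149, 233, 335, 455, 593
Second differences: 84, 102, 120, 138
Third differences: 18, 18, 18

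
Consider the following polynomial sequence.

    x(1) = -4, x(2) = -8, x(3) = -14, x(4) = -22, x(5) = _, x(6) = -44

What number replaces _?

Using the first 4 terms:
D1: -4, -6, -8
D2: -2, -2
Constant second difference = -2.
Extend forward: -8 − 2 = -10;  -22 − 10 = -32

-32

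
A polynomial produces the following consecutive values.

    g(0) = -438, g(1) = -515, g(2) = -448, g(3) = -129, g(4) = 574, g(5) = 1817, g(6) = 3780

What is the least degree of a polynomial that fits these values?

-77, 67, 319, 703, 1243, 1963
144, 252, 384, 540, 720
108, 132, 156, 180
24, 24, 24
The fourth differences are constant, so the polynomial has degree 4.

4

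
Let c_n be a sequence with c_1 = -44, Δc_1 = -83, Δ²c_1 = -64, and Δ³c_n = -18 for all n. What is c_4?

-503

Build the table forward from the leading diagonal:
Δ³: -18  -18  -18  -18
Δ²: -64  -82  -100  -118
Δ: -83  -147  -229  -329
c: -44  -127  -274  -503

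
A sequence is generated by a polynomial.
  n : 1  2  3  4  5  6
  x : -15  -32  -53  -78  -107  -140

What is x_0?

-2

D1: -17, -21, -25, -29, -33
D2: -4, -4, -4, -4
The second differences are constant at -4.
Work back: -17 + 4 = -13;  -15 + 13 = -2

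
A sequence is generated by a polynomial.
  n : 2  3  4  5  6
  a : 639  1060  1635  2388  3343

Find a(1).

D1: 421  575  753  955
D2: 154  178  202
D3: 24  24
The third differences are constant at 24.
Work back: 154 − 24 = 130;  421 − 130 = 291;  639 − 291 = 348

348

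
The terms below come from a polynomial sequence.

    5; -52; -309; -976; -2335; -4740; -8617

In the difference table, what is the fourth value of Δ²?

D1: -57, -257, -667, -1359, -2405, -3877
D2: -200, -410, -692, -1046, -1472
D3: -210, -282, -354, -426
D4: -72, -72, -72

-1046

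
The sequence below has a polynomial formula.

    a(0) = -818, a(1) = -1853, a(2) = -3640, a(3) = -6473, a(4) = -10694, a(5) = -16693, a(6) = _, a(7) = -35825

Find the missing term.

-24908

Using the first 6 terms:
Δ: -1035, -1787, -2833, -4221, -5999
Δ²: -752, -1046, -1388, -1778
Δ³: -294, -342, -390
Δ⁴: -48, -48
Constant fourth difference = -48.
Extend forward: -390 − 48 = -438;  -1778 − 438 = -2216;  -5999 − 2216 = -8215;  -16693 − 8215 = -24908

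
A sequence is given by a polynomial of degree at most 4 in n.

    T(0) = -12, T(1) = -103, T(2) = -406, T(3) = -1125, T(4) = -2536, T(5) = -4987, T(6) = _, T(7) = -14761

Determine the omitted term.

-8898

Using the first 6 terms:
Δ: -91  -303  -719  -1411  -2451
Δ²: -212  -416  -692  -1040
Δ³: -204  -276  -348
Δ⁴: -72  -72
Constant fourth difference = -72.
Extend forward: -348 − 72 = -420;  -1040 − 420 = -1460;  -2451 − 1460 = -3911;  -4987 − 3911 = -8898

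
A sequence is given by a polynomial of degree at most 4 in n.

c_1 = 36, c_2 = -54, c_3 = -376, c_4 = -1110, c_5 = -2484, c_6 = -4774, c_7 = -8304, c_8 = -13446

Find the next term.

-20620

-90, -322, -734, -1374, -2290, -3530, -5142
-232, -412, -640, -916, -1240, -1612
-180, -228, -276, -324, -372
-48, -48, -48, -48
Constant fourth difference = -48, so extend:
-372 − 48 = -420;  -1612 − 420 = -2032;  -5142 − 2032 = -7174;  -13446 − 7174 = -20620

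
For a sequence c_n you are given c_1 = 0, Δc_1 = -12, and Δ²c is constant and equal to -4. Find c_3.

Build the table forward from the leading diagonal:
Second differences: -4, -4, -4
First differences: -12, -16, -20
c: 0, -12, -28

-28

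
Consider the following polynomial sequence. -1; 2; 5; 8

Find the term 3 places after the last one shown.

Δ: 3 , 3 , 3
The first differences are constant (3).
8 + 3 = 11
11 + 3 = 14
14 + 3 = 17

17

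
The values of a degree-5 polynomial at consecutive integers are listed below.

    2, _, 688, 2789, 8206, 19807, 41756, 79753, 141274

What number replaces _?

91

Using the last 7 terms:
First differences: 2101  5417  11601  21949  37997  61521
Second differences: 3316  6184  10348  16048  23524
Third differences: 2868  4164  5700  7476
Fourth differences: 1296  1536  1776
Fifth differences: 240  240
Constant fifth difference = 240.
Extend backward: 1296 − 240 = 1056;  2868 − 1056 = 1812;  3316 − 1812 = 1504;  2101 − 1504 = 597;  688 − 597 = 91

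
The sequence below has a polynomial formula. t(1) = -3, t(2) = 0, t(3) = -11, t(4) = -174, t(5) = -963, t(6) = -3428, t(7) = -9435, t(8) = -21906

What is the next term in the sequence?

Δ: 3  -11  -163  -789  -2465  -6007  -12471
Δ²: -14  -152  -626  -1676  -3542  -6464
Δ³: -138  -474  -1050  -1866  -2922
Δ⁴: -336  -576  -816  -1056
Δ⁵: -240  -240  -240
Constant fifth difference = -240, so extend:
-1056 − 240 = -1296;  -2922 − 1296 = -4218;  -6464 − 4218 = -10682;  -12471 − 10682 = -23153;  -21906 − 23153 = -45059

-45059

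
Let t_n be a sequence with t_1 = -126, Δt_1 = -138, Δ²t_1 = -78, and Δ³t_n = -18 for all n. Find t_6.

Build the table forward from the leading diagonal:
D3: -18, -18, -18, -18, -18, -18
D2: -78, -96, -114, -132, -150, -168
D1: -138, -216, -312, -426, -558, -708
t: -126, -264, -480, -792, -1218, -1776

-1776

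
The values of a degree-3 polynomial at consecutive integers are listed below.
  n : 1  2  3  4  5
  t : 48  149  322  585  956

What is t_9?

3880

Δ: 101 , 173 , 263 , 371
Δ²: 72 , 90 , 108
Δ³: 18 , 18
The third differences are constant (18).
108 + 18 = 126;  371 + 126 = 497;  956 + 497 = 1453
126 + 18 = 144;  497 + 144 = 641;  1453 + 641 = 2094
144 + 18 = 162;  641 + 162 = 803;  2094 + 803 = 2897
162 + 18 = 180;  803 + 180 = 983;  2897 + 983 = 3880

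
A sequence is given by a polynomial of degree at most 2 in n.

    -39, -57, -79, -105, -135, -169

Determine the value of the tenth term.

First differences: -18  -22  -26  -30  -34
Second differences: -4  -4  -4  -4
Constant second difference = -4, so extend:
-34 − 4 = -38;  -169 − 38 = -207
-38 − 4 = -42;  -207 − 42 = -249
-42 − 4 = -46;  -249 − 46 = -295
-46 − 4 = -50;  -295 − 50 = -345

-345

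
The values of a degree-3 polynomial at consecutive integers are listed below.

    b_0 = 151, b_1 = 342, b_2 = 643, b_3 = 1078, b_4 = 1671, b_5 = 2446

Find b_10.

9891

First differences: 191 , 301 , 435 , 593 , 775
Second differences: 110 , 134 , 158 , 182
Third differences: 24 , 24 , 24
Third differences constant at 24.
182 + 24 = 206;  775 + 206 = 981;  2446 + 981 = 3427
206 + 24 = 230;  981 + 230 = 1211;  3427 + 1211 = 4638
230 + 24 = 254;  1211 + 254 = 1465;  4638 + 1465 = 6103
254 + 24 = 278;  1465 + 278 = 1743;  6103 + 1743 = 7846
278 + 24 = 302;  1743 + 302 = 2045;  7846 + 2045 = 9891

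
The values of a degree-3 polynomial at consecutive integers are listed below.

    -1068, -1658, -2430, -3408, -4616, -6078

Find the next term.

-590, -772, -978, -1208, -1462
-182, -206, -230, -254
-24, -24, -24
Constant third difference = -24, so extend:
-254 − 24 = -278;  -1462 − 278 = -1740;  -6078 − 1740 = -7818

-7818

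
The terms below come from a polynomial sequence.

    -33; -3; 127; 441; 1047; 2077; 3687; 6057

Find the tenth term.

13917

Δ: 30, 130, 314, 606, 1030, 1610, 2370
Δ²: 100, 184, 292, 424, 580, 760
Δ³: 84, 108, 132, 156, 180
Δ⁴: 24, 24, 24, 24
Fourth differences constant at 24.
180 + 24 = 204;  760 + 204 = 964;  2370 + 964 = 3334;  6057 + 3334 = 9391
204 + 24 = 228;  964 + 228 = 1192;  3334 + 1192 = 4526;  9391 + 4526 = 13917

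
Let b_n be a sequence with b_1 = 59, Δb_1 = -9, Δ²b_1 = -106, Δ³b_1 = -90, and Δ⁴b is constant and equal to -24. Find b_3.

Build the table forward from the leading diagonal:
D4: -24  -24  -24
D3: -90  -114  -138
D2: -106  -196  -310
D1: -9  -115  -311
b: 59  50  -65

-65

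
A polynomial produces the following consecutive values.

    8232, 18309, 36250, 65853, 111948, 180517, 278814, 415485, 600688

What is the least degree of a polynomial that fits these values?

D1: 10077, 17941, 29603, 46095, 68569, 98297, 136671, 185203
D2: 7864, 11662, 16492, 22474, 29728, 38374, 48532
D3: 3798, 4830, 5982, 7254, 8646, 10158
D4: 1032, 1152, 1272, 1392, 1512
D5: 120, 120, 120, 120
The fifth differences are constant, so the polynomial has degree 5.

5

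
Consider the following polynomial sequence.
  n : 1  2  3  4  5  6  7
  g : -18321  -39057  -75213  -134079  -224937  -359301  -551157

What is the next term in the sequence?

D1: -20736, -36156, -58866, -90858, -134364, -191856
D2: -15420, -22710, -31992, -43506, -57492
D3: -7290, -9282, -11514, -13986
D4: -1992, -2232, -2472
D5: -240, -240
Fifth differences constant at -240.
-2472 − 240 = -2712;  -13986 − 2712 = -16698;  -57492 − 16698 = -74190;  -191856 − 74190 = -266046;  -551157 − 266046 = -817203

-817203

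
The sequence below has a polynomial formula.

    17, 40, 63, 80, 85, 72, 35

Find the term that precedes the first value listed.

0

23, 23, 17, 5, -13, -37
0, -6, -12, -18, -24
-6, -6, -6, -6
The third differences are constant at -6.
Work back: 0 + 6 = 6;  23 − 6 = 17;  17 − 17 = 0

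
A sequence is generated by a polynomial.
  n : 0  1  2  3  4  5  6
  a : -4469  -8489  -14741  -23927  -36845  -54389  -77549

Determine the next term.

First differences: -4020  -6252  -9186  -12918  -17544  -23160
Second differences: -2232  -2934  -3732  -4626  -5616
Third differences: -702  -798  -894  -990
Fourth differences: -96  -96  -96
Constant fourth difference = -96, so extend:
-990 − 96 = -1086;  -5616 − 1086 = -6702;  -23160 − 6702 = -29862;  -77549 − 29862 = -107411

-107411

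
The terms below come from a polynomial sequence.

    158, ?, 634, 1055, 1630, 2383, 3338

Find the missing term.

343

Using the last 5 terms:
First differences: 421, 575, 753, 955
Second differences: 154, 178, 202
Third differences: 24, 24
Constant third difference = 24.
Extend backward: 154 − 24 = 130;  421 − 130 = 291;  634 − 291 = 343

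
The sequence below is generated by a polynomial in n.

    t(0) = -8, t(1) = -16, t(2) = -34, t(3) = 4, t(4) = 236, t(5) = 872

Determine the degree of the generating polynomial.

4

Δ: -8, -18, 38, 232, 636
Δ²: -10, 56, 194, 404
Δ³: 66, 138, 210
Δ⁴: 72, 72
The fourth differences are constant, so the polynomial has degree 4.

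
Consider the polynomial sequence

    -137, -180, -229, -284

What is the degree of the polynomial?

First differences: -43, -49, -55
Second differences: -6, -6
The second differences are constant, so the polynomial has degree 2.

2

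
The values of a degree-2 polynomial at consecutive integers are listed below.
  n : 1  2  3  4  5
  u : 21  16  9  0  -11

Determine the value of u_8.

-56

-5 , -7 , -9 , -11
-2 , -2 , -2
The second differences are constant (-2).
-11 − 2 = -13;  -11 − 13 = -24
-13 − 2 = -15;  -24 − 15 = -39
-15 − 2 = -17;  -39 − 17 = -56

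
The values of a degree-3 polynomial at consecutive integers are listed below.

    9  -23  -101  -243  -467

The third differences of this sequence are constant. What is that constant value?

-18

First differences: -32, -78, -142, -224
Second differences: -46, -64, -82
Third differences: -18, -18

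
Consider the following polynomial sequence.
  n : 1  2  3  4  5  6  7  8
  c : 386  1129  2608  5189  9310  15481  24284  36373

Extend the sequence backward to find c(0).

D1: 743  1479  2581  4121  6171  8803  12089
D2: 736  1102  1540  2050  2632  3286
D3: 366  438  510  582  654
D4: 72  72  72  72
The fourth differences are constant at 72.
Work back: 366 − 72 = 294;  736 − 294 = 442;  743 − 442 = 301;  386 − 301 = 85

85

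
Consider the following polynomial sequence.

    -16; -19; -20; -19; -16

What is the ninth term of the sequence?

16

First differences: -3  -1  1  3
Second differences: 2  2  2
The second differences are constant (2).
3 + 2 = 5;  -16 + 5 = -11
5 + 2 = 7;  -11 + 7 = -4
7 + 2 = 9;  -4 + 9 = 5
9 + 2 = 11;  5 + 11 = 16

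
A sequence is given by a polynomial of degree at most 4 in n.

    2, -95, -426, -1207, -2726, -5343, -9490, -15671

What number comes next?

D1: -97 , -331 , -781 , -1519 , -2617 , -4147 , -6181
D2: -234 , -450 , -738 , -1098 , -1530 , -2034
D3: -216 , -288 , -360 , -432 , -504
D4: -72 , -72 , -72 , -72
Fourth differences constant at -72.
-504 − 72 = -576;  -2034 − 576 = -2610;  -6181 − 2610 = -8791;  -15671 − 8791 = -24462

-24462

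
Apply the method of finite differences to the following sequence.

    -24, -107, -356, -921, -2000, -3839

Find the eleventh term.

-36404

-83, -249, -565, -1079, -1839
-166, -316, -514, -760
-150, -198, -246
-48, -48
The fourth differences are constant (-48).
-246 − 48 = -294;  -760 − 294 = -1054;  -1839 − 1054 = -2893;  -3839 − 2893 = -6732
-294 − 48 = -342;  -1054 − 342 = -1396;  -2893 − 1396 = -4289;  -6732 − 4289 = -11021
-342 − 48 = -390;  -1396 − 390 = -1786;  -4289 − 1786 = -6075;  -11021 − 6075 = -17096
-390 − 48 = -438;  -1786 − 438 = -2224;  -6075 − 2224 = -8299;  -17096 − 8299 = -25395
-438 − 48 = -486;  -2224 − 486 = -2710;  -8299 − 2710 = -11009;  -25395 − 11009 = -36404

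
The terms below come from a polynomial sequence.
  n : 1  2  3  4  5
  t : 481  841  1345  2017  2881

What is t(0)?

Δ: 360  504  672  864
Δ²: 144  168  192
Δ³: 24  24
The third differences are constant at 24.
Work back: 144 − 24 = 120;  360 − 120 = 240;  481 − 240 = 241

241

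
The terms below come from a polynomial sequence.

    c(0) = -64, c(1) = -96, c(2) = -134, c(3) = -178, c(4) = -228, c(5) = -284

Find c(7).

Δ: -32, -38, -44, -50, -56
Δ²: -6, -6, -6, -6
The second differences are constant (-6).
-56 − 6 = -62;  -284 − 62 = -346
-62 − 6 = -68;  -346 − 68 = -414

-414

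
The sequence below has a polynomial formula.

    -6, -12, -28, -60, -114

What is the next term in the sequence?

-196

First differences: -6 , -16 , -32 , -54
Second differences: -10 , -16 , -22
Third differences: -6 , -6
Third differences constant at -6.
-22 − 6 = -28;  -54 − 28 = -82;  -114 − 82 = -196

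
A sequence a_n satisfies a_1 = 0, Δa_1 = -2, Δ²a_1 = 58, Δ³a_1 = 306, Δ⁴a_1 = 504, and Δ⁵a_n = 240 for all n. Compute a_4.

474

Build the table forward from the leading diagonal:
Δ⁵: 240, 240, 240, 240
Δ⁴: 504, 744, 984, 1224
Δ³: 306, 810, 1554, 2538
Δ²: 58, 364, 1174, 2728
Δ: -2, 56, 420, 1594
a: 0, -2, 54, 474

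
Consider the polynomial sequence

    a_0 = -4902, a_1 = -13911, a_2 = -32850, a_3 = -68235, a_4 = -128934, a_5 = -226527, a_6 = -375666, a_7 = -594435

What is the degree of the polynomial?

5

-9009, -18939, -35385, -60699, -97593, -149139, -218769
-9930, -16446, -25314, -36894, -51546, -69630
-6516, -8868, -11580, -14652, -18084
-2352, -2712, -3072, -3432
-360, -360, -360
The fifth differences are constant, so the polynomial has degree 5.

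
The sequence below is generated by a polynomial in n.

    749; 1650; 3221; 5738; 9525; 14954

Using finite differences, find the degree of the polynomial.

4

901, 1571, 2517, 3787, 5429
670, 946, 1270, 1642
276, 324, 372
48, 48
The fourth differences are constant, so the polynomial has degree 4.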